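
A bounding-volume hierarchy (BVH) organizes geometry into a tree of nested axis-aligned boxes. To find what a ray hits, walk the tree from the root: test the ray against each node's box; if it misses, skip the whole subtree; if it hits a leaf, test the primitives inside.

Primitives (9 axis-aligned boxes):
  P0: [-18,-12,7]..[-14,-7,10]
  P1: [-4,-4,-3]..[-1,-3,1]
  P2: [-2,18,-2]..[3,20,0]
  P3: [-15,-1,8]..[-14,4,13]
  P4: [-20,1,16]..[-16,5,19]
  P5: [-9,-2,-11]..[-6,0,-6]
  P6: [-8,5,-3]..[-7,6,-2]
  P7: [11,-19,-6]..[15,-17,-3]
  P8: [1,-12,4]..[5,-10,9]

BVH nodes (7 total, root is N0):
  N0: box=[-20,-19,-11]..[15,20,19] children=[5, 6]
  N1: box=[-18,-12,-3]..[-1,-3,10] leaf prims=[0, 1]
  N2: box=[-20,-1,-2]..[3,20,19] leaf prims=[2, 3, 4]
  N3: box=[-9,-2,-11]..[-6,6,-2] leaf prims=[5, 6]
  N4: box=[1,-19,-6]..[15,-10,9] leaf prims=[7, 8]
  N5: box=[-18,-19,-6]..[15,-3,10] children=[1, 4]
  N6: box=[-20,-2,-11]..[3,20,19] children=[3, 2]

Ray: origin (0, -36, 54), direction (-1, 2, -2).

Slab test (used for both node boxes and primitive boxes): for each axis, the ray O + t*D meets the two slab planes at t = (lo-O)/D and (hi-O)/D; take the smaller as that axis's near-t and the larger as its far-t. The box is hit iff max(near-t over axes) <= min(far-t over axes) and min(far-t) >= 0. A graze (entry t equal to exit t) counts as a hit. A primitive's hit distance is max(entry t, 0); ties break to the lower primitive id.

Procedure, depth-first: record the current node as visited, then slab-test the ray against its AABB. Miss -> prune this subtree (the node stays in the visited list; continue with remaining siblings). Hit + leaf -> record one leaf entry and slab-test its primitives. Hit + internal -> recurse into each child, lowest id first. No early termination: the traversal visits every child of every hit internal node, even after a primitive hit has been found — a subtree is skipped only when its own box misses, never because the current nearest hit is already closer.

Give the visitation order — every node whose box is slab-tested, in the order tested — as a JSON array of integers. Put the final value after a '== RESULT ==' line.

Trace the traversal:
N0 x:[-15,20] y:[17/2,28] z:[35/2,65/2] -> hit [35/2,20], descend [5, 6]
  N5 x:[-15,18] y:[17/2,33/2] z:[22,30] -> miss, prune
  N6 x:[-3,20] y:[17,28] z:[35/2,65/2] -> hit [35/2,20], descend [2, 3]
    N2 x:[-3,20] y:[35/2,28] z:[35/2,28] -> hit [35/2,20] leaf, test {P2(miss), P3(miss), P4@t=37/2}
    N3 x:[6,9] y:[17,21] z:[28,65/2] -> miss, prune

order=[0, 5, 6, 2, 3]  |boxes|=5  |leaves|=1  hit=P4

== RESULT ==
[0, 5, 6, 2, 3]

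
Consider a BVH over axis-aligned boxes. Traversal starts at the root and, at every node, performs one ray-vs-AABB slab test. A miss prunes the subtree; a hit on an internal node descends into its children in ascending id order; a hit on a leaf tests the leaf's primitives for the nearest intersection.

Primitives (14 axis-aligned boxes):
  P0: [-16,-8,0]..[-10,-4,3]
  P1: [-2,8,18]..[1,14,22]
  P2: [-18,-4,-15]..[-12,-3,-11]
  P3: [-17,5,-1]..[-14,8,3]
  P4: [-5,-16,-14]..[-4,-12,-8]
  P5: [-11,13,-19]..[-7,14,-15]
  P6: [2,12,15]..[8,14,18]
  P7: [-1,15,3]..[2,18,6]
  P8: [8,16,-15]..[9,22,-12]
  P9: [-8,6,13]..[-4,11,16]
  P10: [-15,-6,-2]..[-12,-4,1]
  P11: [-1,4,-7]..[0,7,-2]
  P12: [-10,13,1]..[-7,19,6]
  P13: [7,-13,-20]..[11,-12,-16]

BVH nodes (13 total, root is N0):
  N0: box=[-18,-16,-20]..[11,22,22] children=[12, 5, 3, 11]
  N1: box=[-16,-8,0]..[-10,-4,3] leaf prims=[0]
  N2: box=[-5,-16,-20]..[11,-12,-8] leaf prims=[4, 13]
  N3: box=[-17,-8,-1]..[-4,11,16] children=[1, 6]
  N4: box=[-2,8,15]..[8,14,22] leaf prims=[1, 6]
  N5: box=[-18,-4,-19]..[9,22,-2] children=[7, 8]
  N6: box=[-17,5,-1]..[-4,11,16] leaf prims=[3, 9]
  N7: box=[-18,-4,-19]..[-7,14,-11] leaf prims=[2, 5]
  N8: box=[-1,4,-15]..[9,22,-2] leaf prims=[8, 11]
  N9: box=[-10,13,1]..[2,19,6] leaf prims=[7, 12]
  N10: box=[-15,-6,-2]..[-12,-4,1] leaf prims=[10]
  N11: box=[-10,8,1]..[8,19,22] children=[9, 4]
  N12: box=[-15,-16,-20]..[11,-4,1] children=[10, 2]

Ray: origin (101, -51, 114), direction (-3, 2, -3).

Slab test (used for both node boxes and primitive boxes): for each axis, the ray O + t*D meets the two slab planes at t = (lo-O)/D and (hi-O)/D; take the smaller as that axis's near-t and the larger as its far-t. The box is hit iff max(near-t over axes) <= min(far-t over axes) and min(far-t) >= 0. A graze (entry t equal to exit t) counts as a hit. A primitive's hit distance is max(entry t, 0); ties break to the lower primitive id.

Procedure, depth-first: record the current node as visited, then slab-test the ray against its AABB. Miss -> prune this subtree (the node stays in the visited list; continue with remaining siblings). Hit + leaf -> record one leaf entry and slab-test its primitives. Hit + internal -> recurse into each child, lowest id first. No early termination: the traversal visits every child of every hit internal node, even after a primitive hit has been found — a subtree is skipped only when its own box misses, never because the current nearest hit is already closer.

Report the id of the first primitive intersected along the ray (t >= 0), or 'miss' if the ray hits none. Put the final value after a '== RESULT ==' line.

Trace the traversal:
N0 x:[30,119/3] y:[35/2,73/2] z:[92/3,134/3] -> hit [92/3,73/2], descend [3, 5, 11, 12]
  N3 x:[35,118/3] y:[43/2,31] z:[98/3,115/3] -> miss, prune
  N5 x:[92/3,119/3] y:[47/2,73/2] z:[116/3,133/3] -> miss, prune
  N11 x:[31,37] y:[59/2,35] z:[92/3,113/3] -> hit [31,35], descend [4, 9]
    N4 x:[31,103/3] y:[59/2,65/2] z:[92/3,33] -> hit [31,65/2] leaf, test {P1(miss), P6@t=32}
    N9 x:[33,37] y:[32,35] z:[36,113/3] -> miss, prune
  N12 x:[30,116/3] y:[35/2,47/2] z:[113/3,134/3] -> miss, prune

Summary -> nodes [0, 3, 5, 11, 4, 9, 12]; box-tests=7; leaf-entries=1; first=P6

== RESULT ==
6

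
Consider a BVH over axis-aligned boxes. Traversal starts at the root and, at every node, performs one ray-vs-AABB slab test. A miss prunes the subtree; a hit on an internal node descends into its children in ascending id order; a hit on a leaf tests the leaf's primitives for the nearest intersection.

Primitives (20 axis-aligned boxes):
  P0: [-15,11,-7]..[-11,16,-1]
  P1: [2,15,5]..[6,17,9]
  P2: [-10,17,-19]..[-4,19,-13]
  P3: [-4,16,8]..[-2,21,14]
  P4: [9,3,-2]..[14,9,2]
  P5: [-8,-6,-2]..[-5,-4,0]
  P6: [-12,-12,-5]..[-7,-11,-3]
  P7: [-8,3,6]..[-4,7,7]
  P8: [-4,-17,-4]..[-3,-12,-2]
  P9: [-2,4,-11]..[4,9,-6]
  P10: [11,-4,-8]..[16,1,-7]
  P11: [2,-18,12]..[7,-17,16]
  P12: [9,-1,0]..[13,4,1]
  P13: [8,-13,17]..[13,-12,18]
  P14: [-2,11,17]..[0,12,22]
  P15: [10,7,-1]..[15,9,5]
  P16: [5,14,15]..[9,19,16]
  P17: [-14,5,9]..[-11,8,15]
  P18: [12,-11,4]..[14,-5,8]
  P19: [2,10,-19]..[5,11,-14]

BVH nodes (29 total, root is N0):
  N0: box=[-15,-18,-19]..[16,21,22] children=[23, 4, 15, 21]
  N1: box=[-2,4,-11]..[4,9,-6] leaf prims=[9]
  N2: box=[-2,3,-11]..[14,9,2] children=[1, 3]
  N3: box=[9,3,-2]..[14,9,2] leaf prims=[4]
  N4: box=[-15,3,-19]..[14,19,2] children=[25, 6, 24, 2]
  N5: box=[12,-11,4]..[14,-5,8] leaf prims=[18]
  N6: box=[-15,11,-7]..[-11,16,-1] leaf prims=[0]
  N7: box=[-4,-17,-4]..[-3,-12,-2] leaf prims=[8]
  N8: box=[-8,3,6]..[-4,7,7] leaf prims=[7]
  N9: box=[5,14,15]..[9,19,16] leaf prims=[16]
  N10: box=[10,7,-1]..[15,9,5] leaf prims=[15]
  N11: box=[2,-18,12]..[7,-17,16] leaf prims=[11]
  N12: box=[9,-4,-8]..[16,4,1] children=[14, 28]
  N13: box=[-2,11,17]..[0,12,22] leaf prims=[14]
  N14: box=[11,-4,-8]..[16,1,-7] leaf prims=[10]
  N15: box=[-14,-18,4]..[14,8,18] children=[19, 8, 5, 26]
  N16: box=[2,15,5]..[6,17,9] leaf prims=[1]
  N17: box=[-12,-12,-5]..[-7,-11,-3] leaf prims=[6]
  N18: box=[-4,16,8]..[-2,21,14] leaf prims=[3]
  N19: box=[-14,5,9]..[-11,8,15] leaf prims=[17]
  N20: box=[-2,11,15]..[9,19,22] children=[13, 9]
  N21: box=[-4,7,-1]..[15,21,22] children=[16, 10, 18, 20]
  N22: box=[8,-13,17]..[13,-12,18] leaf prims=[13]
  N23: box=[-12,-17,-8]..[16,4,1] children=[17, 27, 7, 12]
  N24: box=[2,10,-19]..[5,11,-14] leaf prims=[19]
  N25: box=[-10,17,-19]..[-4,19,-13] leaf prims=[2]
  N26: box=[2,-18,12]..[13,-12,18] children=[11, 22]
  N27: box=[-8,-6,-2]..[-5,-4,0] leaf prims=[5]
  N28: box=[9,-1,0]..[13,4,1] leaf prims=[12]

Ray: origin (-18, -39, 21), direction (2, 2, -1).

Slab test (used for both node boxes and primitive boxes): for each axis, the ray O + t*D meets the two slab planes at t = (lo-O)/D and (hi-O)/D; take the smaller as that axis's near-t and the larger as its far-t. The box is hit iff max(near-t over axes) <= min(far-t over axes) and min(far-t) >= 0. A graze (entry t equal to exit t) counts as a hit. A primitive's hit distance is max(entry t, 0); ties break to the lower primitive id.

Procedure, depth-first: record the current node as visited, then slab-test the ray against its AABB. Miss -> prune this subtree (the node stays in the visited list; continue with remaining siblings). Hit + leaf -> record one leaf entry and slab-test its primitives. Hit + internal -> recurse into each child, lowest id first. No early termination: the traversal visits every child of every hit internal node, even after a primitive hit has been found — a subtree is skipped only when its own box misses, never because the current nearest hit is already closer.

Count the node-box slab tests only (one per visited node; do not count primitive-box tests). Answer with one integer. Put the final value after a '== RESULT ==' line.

Traverse from the root:
N0 x:[3/2,17] y:[21/2,30] z:[-1,40] -> hit [21/2,17], descend [4, 15, 21, 23]
  N4 x:[3/2,16] y:[21,29] z:[19,40] -> miss, prune
  N15 x:[2,16] y:[21/2,47/2] z:[3,17] -> hit [21/2,16], descend [5, 8, 19, 26]
    N5 x:[15,16] y:[14,17] z:[13,17] -> hit [15,16] leaf, test {P18@t=15}
    N8 x:[5,7] y:[21,23] z:[14,15] -> miss, prune
    N19 x:[2,7/2] y:[22,47/2] z:[6,12] -> miss, prune
    N26 x:[10,31/2] y:[21/2,27/2] z:[3,9] -> miss, prune
  N21 x:[7,33/2] y:[23,30] z:[-1,22] -> miss, prune
  N23 x:[3,17] y:[11,43/2] z:[20,29] -> miss, prune

Summary -> nodes [0, 4, 15, 5, 8, 19, 26, 21, 23]; box-tests=9; leaf-entries=1; first=P18

== RESULT ==
9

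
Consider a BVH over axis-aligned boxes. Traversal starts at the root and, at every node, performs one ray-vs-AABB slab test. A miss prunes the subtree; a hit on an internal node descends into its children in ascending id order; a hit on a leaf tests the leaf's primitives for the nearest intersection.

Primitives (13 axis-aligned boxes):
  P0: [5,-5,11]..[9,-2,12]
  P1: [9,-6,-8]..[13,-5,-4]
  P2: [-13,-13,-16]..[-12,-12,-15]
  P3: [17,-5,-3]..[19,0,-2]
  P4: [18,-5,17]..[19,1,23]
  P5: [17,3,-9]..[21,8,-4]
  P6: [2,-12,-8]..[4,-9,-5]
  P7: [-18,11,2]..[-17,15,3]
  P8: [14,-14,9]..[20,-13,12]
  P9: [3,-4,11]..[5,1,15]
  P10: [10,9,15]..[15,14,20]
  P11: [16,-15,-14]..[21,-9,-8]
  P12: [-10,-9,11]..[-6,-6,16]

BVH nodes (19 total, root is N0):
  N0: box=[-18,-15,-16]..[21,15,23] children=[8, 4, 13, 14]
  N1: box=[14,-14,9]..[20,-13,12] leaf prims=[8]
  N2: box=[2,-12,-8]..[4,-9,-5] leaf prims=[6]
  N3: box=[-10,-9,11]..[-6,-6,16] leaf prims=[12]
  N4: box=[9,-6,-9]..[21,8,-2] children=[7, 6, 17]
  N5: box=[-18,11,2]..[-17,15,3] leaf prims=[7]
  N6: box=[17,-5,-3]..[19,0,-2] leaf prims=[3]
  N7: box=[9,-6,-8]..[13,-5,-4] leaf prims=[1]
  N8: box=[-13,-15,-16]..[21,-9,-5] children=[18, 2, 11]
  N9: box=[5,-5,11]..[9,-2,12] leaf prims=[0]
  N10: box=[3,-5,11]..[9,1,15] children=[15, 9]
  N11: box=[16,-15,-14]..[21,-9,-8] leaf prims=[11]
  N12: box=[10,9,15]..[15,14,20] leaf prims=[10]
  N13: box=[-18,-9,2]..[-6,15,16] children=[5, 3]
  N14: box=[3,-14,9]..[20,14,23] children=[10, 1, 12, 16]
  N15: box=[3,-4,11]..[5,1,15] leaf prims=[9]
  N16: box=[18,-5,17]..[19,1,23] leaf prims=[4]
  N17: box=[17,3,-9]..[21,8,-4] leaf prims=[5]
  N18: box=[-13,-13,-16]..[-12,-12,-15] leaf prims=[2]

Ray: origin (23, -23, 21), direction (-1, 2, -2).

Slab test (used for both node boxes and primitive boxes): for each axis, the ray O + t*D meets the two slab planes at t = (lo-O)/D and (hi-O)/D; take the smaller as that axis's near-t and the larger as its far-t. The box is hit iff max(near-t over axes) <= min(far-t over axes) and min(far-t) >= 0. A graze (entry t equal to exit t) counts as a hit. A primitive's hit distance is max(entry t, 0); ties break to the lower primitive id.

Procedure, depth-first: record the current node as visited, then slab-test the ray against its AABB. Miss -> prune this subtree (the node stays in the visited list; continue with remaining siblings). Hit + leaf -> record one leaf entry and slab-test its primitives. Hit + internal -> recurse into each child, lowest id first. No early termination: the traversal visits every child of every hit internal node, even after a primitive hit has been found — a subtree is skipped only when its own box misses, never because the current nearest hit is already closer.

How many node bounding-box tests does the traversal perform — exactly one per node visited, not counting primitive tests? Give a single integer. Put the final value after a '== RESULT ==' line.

Traverse from the root:
N0 x:[2,41] y:[4,19] z:[-1,37/2] -> hit [4,37/2], descend [4, 8, 13, 14]
  N4 x:[2,14] y:[17/2,31/2] z:[23/2,15] -> hit [23/2,14], descend [6, 7, 17]
    N6 x:[4,6] y:[9,23/2] z:[23/2,12] -> miss, prune
    N7 x:[10,14] y:[17/2,9] z:[25/2,29/2] -> miss, prune
    N17 x:[2,6] y:[13,31/2] z:[25/2,15] -> miss, prune
  N8 x:[2,36] y:[4,7] z:[13,37/2] -> miss, prune
  N13 x:[29,41] y:[7,19] z:[5/2,19/2] -> miss, prune
  N14 x:[3,20] y:[9/2,37/2] z:[-1,6] -> hit [9/2,6], descend [1, 10, 12, 16]
    N1 x:[3,9] y:[9/2,5] z:[9/2,6] -> hit [9/2,5] leaf, test {P8@t=9/2}
    N10 x:[14,20] y:[9,12] z:[3,5] -> miss, prune
    N12 x:[8,13] y:[16,37/2] z:[1/2,3] -> miss, prune
    N16 x:[4,5] y:[9,12] z:[-1,2] -> miss, prune

12 AABB tests over nodes [0, 4, 6, 7, 17, 8, 13, 14, 1, 10, 12, 16]; 1 leaf entered; closest P8.

== RESULT ==
12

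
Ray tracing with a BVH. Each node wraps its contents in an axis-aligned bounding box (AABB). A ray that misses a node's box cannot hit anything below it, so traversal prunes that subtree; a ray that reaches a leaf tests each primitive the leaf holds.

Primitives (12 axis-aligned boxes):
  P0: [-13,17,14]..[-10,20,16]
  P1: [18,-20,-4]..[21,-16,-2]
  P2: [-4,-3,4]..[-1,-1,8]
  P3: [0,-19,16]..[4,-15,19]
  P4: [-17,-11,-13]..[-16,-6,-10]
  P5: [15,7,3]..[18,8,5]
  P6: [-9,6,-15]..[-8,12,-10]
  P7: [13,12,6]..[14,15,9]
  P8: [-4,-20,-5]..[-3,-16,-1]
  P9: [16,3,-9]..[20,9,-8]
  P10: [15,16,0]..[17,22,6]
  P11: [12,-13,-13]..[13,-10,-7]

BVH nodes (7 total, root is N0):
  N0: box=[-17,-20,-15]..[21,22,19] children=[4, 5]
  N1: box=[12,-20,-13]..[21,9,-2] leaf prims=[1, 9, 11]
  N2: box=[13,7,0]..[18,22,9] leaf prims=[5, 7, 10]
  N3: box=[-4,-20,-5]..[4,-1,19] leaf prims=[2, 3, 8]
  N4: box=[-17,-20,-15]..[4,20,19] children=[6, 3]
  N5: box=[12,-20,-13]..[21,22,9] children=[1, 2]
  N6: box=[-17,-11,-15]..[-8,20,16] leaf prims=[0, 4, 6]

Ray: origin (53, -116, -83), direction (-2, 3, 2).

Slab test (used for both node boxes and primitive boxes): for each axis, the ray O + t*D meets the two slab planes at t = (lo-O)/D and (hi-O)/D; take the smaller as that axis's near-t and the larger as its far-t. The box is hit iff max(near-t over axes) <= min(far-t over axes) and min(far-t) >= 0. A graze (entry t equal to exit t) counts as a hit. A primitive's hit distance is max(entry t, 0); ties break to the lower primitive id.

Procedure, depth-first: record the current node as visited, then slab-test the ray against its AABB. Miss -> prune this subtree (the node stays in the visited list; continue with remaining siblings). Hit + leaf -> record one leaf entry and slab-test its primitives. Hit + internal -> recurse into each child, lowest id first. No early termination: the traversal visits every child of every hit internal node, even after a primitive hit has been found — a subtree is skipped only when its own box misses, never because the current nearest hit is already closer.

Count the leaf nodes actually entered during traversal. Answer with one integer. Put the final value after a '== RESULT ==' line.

Traverse from the root:
N0 x:[16,35] y:[32,46] z:[34,51] -> hit [34,35], descend [4, 5]
  N4 x:[49/2,35] y:[32,136/3] z:[34,51] -> hit [34,35], descend [3, 6]
    N3 x:[49/2,57/2] y:[32,115/3] z:[39,51] -> miss, prune
    N6 x:[61/2,35] y:[35,136/3] z:[34,99/2] -> hit [35,35] leaf, test {P0(miss), P4@t=35, P6(miss)}
  N5 x:[16,41/2] y:[32,46] z:[35,46] -> miss, prune

order=[0, 4, 3, 6, 5]  |boxes|=5  |leaves|=1  hit=P4

== RESULT ==
1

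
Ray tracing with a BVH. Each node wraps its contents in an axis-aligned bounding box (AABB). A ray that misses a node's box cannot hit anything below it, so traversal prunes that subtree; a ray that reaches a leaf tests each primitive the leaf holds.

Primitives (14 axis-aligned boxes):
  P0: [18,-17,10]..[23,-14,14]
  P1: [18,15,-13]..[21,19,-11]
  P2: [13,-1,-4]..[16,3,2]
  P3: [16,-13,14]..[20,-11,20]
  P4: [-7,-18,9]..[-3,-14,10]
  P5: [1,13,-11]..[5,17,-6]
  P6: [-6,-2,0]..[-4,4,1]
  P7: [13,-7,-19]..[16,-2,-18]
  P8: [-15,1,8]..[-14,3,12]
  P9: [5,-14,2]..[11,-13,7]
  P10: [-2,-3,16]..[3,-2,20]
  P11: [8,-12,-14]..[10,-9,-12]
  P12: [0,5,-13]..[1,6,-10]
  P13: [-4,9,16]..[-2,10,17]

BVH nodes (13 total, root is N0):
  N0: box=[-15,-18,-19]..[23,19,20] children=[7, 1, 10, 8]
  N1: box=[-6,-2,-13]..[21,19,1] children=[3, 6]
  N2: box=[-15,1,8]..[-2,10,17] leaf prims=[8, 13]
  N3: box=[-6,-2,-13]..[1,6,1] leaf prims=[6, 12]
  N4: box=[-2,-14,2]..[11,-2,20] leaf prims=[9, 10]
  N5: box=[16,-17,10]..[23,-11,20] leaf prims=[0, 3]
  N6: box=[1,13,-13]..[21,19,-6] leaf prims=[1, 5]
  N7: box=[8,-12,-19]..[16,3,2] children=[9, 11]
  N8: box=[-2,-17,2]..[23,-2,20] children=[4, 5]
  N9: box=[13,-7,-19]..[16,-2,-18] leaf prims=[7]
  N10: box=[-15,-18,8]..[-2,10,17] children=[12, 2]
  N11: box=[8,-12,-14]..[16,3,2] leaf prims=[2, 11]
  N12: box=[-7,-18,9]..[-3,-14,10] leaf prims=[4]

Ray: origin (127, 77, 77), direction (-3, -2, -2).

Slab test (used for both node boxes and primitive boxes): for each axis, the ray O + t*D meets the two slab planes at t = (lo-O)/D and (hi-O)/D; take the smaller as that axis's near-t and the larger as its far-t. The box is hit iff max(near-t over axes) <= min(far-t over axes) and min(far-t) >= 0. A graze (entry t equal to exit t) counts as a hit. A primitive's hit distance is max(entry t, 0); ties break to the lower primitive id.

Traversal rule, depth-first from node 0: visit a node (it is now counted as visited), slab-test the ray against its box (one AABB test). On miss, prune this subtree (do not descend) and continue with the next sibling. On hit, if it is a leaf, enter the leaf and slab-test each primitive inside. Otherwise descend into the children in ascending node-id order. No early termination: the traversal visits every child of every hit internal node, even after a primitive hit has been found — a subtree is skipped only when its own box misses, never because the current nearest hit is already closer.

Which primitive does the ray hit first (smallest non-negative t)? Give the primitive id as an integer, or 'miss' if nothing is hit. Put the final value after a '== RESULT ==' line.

Trace the traversal:
N0 x:[104/3,142/3] y:[29,95/2] z:[57/2,48] -> hit [104/3,142/3], descend [1, 7, 8, 10]
  N1 x:[106/3,133/3] y:[29,79/2] z:[38,45] -> hit [38,79/2], descend [3, 6]
    N3 x:[42,133/3] y:[71/2,79/2] z:[38,45] -> miss, prune
    N6 x:[106/3,42] y:[29,32] z:[83/2,45] -> miss, prune
  N7 x:[37,119/3] y:[37,89/2] z:[75/2,48] -> hit [75/2,119/3], descend [9, 11]
    N9 x:[37,38] y:[79/2,42] z:[95/2,48] -> miss, prune
    N11 x:[37,119/3] y:[37,89/2] z:[75/2,91/2] -> hit [75/2,119/3] leaf, test {P2@t=75/2, P11(miss)}
  N8 x:[104/3,43] y:[79/2,47] z:[57/2,75/2] -> miss, prune
  N10 x:[43,142/3] y:[67/2,95/2] z:[30,69/2] -> miss, prune

order=[0, 1, 3, 6, 7, 9, 11, 8, 10]  |boxes|=9  |leaves|=1  hit=P2

== RESULT ==
2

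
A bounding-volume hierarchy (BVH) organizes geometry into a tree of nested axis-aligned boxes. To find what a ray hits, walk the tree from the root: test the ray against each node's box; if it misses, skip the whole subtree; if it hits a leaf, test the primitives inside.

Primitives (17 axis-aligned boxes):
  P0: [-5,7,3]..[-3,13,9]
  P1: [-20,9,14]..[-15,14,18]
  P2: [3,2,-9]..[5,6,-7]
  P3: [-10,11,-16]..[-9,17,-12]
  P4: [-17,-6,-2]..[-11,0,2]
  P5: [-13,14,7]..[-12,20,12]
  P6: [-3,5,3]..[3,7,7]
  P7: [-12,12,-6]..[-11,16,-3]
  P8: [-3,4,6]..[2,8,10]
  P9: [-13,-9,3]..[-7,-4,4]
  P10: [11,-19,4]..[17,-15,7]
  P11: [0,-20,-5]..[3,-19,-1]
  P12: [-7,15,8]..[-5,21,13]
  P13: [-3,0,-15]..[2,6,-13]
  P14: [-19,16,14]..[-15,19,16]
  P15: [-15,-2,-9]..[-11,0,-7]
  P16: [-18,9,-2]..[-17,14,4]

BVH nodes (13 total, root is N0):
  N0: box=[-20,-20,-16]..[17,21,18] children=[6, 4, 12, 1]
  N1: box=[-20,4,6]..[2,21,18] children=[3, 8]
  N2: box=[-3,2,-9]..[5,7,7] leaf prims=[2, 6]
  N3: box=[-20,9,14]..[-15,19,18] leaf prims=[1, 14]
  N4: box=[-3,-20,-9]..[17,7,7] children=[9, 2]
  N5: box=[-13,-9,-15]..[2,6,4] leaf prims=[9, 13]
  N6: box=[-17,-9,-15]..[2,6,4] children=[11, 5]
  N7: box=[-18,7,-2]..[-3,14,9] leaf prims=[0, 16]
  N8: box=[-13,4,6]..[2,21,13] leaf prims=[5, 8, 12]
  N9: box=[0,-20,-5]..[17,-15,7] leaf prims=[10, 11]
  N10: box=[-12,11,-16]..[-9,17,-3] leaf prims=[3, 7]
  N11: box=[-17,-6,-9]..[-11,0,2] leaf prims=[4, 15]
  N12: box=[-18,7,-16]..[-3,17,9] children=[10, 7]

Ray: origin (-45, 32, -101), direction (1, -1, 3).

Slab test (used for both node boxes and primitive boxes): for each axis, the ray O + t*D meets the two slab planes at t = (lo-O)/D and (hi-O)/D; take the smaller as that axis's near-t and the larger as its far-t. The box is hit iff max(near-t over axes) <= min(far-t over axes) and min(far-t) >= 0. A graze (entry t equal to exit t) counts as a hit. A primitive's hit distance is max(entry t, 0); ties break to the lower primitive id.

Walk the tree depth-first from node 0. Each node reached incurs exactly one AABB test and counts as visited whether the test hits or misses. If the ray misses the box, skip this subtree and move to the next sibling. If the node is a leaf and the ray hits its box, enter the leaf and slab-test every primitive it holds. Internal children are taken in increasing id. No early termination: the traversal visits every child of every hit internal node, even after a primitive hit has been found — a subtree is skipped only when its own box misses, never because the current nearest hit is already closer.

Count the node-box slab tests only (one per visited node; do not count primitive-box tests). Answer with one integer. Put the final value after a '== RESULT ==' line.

Trace the traversal:
N0 x:[25,62] y:[11,52] z:[85/3,119/3] -> hit [85/3,119/3], descend [1, 4, 6, 12]
  N1 x:[25,47] y:[11,28] z:[107/3,119/3] -> miss, prune
  N4 x:[42,62] y:[25,52] z:[92/3,36] -> miss, prune
  N6 x:[28,47] y:[26,41] z:[86/3,35] -> hit [86/3,35], descend [5, 11]
    N5 x:[32,47] y:[26,41] z:[86/3,35] -> hit [32,35] leaf, test {P9(miss), P13(miss)}
    N11 x:[28,34] y:[32,38] z:[92/3,103/3] -> hit [32,34] leaf, test {P4@t=33, P15(miss)}
  N12 x:[27,42] y:[15,25] z:[85/3,110/3] -> miss, prune

order=[0, 1, 4, 6, 5, 11, 12]  |boxes|=7  |leaves|=2  hit=P4

== RESULT ==
7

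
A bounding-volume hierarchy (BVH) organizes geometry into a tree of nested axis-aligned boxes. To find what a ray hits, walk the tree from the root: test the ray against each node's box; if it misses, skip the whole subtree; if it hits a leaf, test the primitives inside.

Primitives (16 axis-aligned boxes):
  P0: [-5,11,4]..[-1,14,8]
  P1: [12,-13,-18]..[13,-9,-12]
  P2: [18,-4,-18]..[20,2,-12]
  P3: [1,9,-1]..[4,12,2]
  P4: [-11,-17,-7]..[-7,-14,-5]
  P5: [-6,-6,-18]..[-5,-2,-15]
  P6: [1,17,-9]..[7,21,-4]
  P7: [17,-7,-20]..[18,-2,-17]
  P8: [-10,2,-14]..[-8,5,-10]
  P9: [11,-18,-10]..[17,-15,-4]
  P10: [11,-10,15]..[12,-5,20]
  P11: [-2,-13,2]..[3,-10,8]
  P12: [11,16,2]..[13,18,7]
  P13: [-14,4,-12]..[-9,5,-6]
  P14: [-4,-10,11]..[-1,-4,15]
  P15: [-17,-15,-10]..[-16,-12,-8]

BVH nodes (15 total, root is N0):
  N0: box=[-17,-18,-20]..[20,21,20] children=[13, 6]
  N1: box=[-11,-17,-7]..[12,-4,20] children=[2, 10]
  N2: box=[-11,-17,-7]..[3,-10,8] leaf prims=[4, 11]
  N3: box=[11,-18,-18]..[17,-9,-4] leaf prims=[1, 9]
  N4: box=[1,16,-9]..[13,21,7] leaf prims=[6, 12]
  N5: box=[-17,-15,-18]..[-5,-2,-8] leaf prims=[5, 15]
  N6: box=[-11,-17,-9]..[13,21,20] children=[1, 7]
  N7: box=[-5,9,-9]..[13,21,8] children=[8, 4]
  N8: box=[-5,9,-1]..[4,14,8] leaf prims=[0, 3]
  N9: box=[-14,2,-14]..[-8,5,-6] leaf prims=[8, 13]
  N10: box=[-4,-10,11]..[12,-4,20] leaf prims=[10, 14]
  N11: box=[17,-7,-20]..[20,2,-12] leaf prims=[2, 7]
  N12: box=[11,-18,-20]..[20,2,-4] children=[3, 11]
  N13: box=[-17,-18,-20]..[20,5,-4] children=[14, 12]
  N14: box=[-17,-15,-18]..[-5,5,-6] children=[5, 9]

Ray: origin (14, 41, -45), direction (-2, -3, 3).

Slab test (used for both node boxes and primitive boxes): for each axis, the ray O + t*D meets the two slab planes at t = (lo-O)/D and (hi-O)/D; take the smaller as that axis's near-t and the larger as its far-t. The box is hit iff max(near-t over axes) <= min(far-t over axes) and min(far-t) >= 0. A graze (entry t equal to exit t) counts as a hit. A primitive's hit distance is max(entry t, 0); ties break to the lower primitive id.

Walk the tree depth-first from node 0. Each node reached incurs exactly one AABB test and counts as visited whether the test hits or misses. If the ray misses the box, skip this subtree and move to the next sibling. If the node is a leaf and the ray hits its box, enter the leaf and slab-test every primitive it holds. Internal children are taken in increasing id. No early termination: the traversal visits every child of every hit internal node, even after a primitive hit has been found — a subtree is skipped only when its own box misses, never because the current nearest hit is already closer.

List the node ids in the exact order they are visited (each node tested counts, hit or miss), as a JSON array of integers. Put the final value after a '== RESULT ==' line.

Trace the traversal:
N0 x:[-3,31/2] y:[20/3,59/3] z:[25/3,65/3] -> hit [25/3,31/2], descend [6, 13]
  N6 x:[1/2,25/2] y:[20/3,58/3] z:[12,65/3] -> hit [12,25/2], descend [1, 7]
    N1 x:[1,25/2] y:[15,58/3] z:[38/3,65/3] -> miss, prune
    N7 x:[1/2,19/2] y:[20/3,32/3] z:[12,53/3] -> miss, prune
  N13 x:[-3,31/2] y:[12,59/3] z:[25/3,41/3] -> hit [12,41/3], descend [12, 14]
    N12 x:[-3,3/2] y:[13,59/3] z:[25/3,41/3] -> miss, prune
    N14 x:[19/2,31/2] y:[12,56/3] z:[9,13] -> hit [12,13], descend [5, 9]
      N5 x:[19/2,31/2] y:[43/3,56/3] z:[9,37/3] -> miss, prune
      N9 x:[11,14] y:[12,13] z:[31/3,13] -> hit [12,13] leaf, test {P8(miss), P13@t=12}

9 AABB tests over nodes [0, 6, 1, 7, 13, 12, 14, 5, 9]; 1 leaf entered; closest P13.

== RESULT ==
[0, 6, 1, 7, 13, 12, 14, 5, 9]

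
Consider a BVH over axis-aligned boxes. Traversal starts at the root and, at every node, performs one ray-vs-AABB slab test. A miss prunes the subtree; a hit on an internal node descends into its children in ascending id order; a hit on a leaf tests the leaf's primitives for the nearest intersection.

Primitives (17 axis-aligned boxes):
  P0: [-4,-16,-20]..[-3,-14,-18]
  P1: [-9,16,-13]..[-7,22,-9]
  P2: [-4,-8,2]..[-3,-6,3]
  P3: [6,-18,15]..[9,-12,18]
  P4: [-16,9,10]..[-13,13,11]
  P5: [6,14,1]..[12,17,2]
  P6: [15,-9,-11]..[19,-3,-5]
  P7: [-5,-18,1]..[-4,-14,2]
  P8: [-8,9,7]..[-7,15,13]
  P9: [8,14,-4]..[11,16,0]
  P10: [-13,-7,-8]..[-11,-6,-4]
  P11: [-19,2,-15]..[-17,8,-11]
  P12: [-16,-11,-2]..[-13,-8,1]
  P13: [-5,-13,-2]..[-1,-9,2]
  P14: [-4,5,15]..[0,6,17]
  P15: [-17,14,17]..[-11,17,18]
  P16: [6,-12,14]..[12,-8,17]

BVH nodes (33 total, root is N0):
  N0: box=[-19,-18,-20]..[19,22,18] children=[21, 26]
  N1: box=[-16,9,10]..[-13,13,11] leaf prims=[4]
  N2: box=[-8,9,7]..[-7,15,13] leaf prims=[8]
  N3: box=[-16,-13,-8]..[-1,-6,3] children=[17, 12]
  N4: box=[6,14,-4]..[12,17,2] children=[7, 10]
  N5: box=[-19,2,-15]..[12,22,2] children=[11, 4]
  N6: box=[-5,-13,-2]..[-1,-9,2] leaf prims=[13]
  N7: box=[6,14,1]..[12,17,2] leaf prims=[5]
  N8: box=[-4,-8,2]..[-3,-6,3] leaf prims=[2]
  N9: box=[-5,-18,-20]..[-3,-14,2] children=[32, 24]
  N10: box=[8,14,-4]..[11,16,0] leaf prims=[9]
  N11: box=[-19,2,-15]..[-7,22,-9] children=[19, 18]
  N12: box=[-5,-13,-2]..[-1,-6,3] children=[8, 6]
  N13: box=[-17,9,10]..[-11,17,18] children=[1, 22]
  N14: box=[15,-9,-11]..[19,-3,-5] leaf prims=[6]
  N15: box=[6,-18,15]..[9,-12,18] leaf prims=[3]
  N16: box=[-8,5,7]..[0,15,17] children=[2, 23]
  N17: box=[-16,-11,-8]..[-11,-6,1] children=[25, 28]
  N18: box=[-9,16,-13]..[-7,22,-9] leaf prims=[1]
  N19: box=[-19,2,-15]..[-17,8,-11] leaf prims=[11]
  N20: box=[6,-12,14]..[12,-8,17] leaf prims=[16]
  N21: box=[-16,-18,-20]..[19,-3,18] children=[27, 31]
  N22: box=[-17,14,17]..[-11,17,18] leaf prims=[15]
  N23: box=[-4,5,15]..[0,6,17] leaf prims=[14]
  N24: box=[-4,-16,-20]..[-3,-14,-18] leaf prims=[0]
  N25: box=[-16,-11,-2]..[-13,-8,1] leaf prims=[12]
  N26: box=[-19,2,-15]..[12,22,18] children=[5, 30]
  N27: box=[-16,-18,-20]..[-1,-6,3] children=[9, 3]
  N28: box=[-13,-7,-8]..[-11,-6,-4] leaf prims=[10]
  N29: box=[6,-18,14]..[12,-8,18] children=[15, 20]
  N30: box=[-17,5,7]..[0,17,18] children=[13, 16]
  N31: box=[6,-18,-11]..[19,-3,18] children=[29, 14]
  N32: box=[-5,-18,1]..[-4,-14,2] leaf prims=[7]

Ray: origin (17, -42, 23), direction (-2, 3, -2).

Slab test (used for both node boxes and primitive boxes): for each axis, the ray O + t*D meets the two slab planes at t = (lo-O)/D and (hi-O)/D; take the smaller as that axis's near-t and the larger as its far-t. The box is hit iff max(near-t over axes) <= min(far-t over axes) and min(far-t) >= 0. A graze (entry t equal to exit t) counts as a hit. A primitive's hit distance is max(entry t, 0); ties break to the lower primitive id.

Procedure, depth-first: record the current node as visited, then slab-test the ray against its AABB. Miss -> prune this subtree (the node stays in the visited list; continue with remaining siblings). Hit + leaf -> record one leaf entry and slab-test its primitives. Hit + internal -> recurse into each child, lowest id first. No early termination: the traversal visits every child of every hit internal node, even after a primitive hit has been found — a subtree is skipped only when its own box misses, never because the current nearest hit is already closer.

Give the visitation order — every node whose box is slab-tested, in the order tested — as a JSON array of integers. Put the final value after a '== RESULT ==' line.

Trace the traversal:
N0 x:[-1,18] y:[8,64/3] z:[5/2,43/2] -> hit [8,18], descend [21, 26]
  N21 x:[-1,33/2] y:[8,13] z:[5/2,43/2] -> hit [8,13], descend [27, 31]
    N27 x:[9,33/2] y:[8,12] z:[10,43/2] -> hit [10,12], descend [3, 9]
      N3 x:[9,33/2] y:[29/3,12] z:[10,31/2] -> hit [10,12], descend [12, 17]
        N12 x:[9,11] y:[29/3,12] z:[10,25/2] -> hit [10,11], descend [6, 8]
          N6 x:[9,11] y:[29/3,11] z:[21/2,25/2] -> hit [21/2,11] leaf, test {P13@t=21/2}
          N8 x:[10,21/2] y:[34/3,12] z:[10,21/2] -> miss, prune
        N17 x:[14,33/2] y:[31/3,12] z:[11,31/2] -> miss, prune
      N9 x:[10,11] y:[8,28/3] z:[21/2,43/2] -> miss, prune
    N31 x:[-1,11/2] y:[8,13] z:[5/2,17] -> miss, prune
  N26 x:[5/2,18] y:[44/3,64/3] z:[5/2,19] -> hit [44/3,18], descend [5, 30]
    N5 x:[5/2,18] y:[44/3,64/3] z:[21/2,19] -> hit [44/3,18], descend [4, 11]
      N4 x:[5/2,11/2] y:[56/3,59/3] z:[21/2,27/2] -> miss, prune
      N11 x:[12,18] y:[44/3,64/3] z:[16,19] -> hit [16,18], descend [18, 19]
        N18 x:[12,13] y:[58/3,64/3] z:[16,18] -> miss, prune
        N19 x:[17,18] y:[44/3,50/3] z:[17,19] -> miss, prune
    N30 x:[17/2,17] y:[47/3,59/3] z:[5/2,8] -> miss, prune

17 AABB tests over nodes [0, 21, 27, 3, 12, 6, 8, 17, 9, 31, 26, 5, 4, 11, 18, 19, 30]; 1 leaf entered; closest P13.

== RESULT ==
[0, 21, 27, 3, 12, 6, 8, 17, 9, 31, 26, 5, 4, 11, 18, 19, 30]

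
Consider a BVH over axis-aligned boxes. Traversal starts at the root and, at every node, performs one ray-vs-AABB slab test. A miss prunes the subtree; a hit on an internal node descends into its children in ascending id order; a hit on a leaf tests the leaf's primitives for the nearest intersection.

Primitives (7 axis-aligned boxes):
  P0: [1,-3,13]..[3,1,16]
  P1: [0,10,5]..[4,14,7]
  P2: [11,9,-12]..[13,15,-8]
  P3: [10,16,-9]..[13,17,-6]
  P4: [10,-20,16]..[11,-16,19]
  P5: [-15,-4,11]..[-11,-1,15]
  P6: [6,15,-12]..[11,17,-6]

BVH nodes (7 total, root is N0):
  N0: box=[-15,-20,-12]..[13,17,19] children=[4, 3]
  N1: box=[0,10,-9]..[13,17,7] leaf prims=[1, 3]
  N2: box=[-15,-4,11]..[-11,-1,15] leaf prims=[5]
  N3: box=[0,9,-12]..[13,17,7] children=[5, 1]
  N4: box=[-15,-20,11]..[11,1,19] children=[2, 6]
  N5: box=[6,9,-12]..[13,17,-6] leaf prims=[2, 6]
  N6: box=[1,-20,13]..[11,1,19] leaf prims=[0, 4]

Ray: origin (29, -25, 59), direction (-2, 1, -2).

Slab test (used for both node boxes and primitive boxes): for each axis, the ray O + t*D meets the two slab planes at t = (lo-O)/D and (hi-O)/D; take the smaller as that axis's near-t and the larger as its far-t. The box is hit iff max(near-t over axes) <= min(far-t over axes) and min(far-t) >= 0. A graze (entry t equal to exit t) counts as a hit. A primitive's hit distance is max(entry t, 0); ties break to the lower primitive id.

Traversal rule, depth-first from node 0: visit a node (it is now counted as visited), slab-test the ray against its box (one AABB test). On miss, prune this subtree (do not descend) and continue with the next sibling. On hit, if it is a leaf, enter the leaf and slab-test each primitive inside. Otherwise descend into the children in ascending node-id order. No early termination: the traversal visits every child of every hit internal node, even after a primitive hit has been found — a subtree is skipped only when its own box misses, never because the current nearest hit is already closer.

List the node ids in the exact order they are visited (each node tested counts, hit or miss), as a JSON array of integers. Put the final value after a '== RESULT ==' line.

Traverse from the root:
N0 x:[8,22] y:[5,42] z:[20,71/2] -> hit [20,22], descend [3, 4]
  N3 x:[8,29/2] y:[34,42] z:[26,71/2] -> miss, prune
  N4 x:[9,22] y:[5,26] z:[20,24] -> hit [20,22], descend [2, 6]
    N2 x:[20,22] y:[21,24] z:[22,24] -> hit [22,22] leaf, test {P5@t=22}
    N6 x:[9,14] y:[5,26] z:[20,23] -> miss, prune

Summary -> nodes [0, 3, 4, 2, 6]; box-tests=5; leaf-entries=1; first=P5

== RESULT ==
[0, 3, 4, 2, 6]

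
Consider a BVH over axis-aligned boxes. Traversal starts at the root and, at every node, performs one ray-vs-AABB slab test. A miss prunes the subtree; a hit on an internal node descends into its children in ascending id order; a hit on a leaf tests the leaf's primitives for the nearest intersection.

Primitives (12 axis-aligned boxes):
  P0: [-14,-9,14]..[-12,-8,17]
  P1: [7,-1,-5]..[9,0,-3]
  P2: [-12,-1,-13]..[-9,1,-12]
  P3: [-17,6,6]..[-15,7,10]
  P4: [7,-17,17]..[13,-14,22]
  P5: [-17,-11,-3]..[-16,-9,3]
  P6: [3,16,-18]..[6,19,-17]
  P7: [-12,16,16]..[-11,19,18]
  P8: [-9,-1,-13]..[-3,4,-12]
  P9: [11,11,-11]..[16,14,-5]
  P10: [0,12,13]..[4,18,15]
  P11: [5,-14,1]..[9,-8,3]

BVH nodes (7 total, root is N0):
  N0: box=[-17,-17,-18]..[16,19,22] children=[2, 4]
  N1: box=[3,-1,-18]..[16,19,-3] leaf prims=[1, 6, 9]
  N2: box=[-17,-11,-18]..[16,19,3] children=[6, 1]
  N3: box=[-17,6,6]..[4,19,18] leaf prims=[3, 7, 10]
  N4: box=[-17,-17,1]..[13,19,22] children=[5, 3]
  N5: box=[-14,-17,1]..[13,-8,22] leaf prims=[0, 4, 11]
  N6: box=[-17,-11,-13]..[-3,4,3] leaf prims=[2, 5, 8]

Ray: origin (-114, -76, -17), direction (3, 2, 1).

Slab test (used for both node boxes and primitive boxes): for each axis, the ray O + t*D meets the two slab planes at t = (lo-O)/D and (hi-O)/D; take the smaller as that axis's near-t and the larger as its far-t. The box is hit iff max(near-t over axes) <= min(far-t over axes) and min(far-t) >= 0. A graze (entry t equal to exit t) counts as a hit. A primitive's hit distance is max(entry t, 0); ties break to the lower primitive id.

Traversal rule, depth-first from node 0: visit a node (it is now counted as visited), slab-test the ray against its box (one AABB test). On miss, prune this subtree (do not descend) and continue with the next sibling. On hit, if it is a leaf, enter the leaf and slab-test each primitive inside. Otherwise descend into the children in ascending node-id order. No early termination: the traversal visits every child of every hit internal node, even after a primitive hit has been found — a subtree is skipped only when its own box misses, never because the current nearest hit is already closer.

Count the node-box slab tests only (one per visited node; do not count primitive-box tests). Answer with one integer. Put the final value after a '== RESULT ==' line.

Walk:
N0 x:[97/3,130/3] y:[59/2,95/2] z:[-1,39] -> hit [97/3,39], descend [2, 4]
  N2 x:[97/3,130/3] y:[65/2,95/2] z:[-1,20] -> miss, prune
  N4 x:[97/3,127/3] y:[59/2,95/2] z:[18,39] -> hit [97/3,39], descend [3, 5]
    N3 x:[97/3,118/3] y:[41,95/2] z:[23,35] -> miss, prune
    N5 x:[100/3,127/3] y:[59/2,34] z:[18,39] -> hit [100/3,34] leaf, test {P0@t=67/2, P4(miss), P11(miss)}

order=[0, 2, 4, 3, 5]  |boxes|=5  |leaves|=1  hit=P0

== RESULT ==
5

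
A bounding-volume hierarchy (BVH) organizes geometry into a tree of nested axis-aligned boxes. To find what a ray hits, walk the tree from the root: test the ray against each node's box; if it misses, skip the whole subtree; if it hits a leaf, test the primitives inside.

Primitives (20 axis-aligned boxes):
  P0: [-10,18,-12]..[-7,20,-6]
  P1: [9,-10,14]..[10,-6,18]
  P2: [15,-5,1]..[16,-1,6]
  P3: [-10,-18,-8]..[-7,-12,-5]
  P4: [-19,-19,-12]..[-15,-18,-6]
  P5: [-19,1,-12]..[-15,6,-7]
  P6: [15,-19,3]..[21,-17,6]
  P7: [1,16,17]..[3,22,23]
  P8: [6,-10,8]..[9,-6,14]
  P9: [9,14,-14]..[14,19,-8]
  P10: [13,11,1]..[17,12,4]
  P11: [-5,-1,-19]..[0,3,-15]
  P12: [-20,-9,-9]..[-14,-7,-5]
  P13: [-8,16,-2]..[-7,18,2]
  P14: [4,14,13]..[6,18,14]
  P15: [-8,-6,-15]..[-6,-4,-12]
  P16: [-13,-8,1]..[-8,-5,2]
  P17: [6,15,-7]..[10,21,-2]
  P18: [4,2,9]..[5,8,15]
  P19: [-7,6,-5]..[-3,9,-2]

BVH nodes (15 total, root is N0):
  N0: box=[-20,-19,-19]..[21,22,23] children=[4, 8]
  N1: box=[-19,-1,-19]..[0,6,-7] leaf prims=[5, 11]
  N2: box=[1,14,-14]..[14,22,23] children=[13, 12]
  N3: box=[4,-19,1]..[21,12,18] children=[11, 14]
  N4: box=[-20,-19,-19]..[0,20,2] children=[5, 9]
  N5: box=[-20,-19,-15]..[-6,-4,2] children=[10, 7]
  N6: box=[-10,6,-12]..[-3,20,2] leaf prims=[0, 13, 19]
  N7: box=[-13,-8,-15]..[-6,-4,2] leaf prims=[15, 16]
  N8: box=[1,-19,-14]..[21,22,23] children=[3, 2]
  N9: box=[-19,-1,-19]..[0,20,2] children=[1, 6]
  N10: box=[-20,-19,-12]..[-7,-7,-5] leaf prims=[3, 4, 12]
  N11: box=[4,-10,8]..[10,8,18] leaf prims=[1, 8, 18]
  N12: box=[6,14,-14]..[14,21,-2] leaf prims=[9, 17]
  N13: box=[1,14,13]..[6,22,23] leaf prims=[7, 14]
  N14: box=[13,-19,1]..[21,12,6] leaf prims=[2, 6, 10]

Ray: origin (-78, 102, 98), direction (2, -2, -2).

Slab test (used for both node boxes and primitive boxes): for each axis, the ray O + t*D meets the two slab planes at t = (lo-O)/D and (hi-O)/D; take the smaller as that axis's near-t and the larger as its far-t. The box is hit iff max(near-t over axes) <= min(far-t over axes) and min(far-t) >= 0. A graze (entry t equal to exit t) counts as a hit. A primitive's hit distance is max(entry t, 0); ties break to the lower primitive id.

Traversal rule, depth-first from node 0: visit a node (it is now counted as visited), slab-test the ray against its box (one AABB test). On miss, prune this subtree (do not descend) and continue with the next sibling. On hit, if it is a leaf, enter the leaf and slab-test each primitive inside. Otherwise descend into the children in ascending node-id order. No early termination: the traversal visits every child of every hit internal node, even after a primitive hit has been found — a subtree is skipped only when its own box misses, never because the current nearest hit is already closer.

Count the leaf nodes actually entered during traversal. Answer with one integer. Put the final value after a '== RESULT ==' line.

Traverse from the root:
N0 x:[29,99/2] y:[40,121/2] z:[75/2,117/2] -> hit [40,99/2], descend [4, 8]
  N4 x:[29,39] y:[41,121/2] z:[48,117/2] -> miss, prune
  N8 x:[79/2,99/2] y:[40,121/2] z:[75/2,56] -> hit [40,99/2], descend [2, 3]
    N2 x:[79/2,46] y:[40,44] z:[75/2,56] -> hit [40,44], descend [12, 13]
      N12 x:[42,46] y:[81/2,44] z:[50,56] -> miss, prune
      N13 x:[79/2,42] y:[40,44] z:[75/2,85/2] -> hit [40,42] leaf, test {P7@t=40, P14@t=42}
    N3 x:[41,99/2] y:[45,121/2] z:[40,97/2] -> hit [45,97/2], descend [11, 14]
      N11 x:[41,44] y:[47,56] z:[40,45] -> miss, prune
      N14 x:[91/2,99/2] y:[45,121/2] z:[46,97/2] -> hit [46,97/2] leaf, test {P2(miss), P6(miss), P10(miss)}

9 AABB tests over nodes [0, 4, 8, 2, 12, 13, 3, 11, 14]; 2 leaves entered; closest P7.

== RESULT ==
2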